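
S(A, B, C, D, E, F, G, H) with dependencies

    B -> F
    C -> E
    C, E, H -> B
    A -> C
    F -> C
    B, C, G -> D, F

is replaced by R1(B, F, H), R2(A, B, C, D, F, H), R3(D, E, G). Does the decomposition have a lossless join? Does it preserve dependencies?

lossy and not dependency-preserving

Lossless test (chase): Rows 1 and 2 agree on F; apply F→C and equate their C entries. Rows 1 and 2 agree on C; apply C→E and equate their E entries. No row becomes fully distinguished — the join is lossy.
Dependency preservation: the restricted closure of {C} across the fragments never reaches {E}, so C → E cannot be enforced without a join — not preserved.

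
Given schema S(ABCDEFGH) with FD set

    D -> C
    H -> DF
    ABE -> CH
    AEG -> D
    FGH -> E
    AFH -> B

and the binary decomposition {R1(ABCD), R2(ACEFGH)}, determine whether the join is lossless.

Common attributes: R1 ∩ R2 = {AC}.
No dependency enlarges {AC}, so (AC)⁺ = {AC}.
The closure contains neither all of R1 = {ABCD} nor all of R2 = {ACEFGH}, so the common attributes are not a superkey of either fragment. The join is lossy.

No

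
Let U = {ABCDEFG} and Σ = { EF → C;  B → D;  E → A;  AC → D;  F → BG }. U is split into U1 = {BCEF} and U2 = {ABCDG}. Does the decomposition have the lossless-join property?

Common attributes: U1 ∩ U2 = {BC}.
Closure of {BC}: B → D applies, adding D. So (BC)⁺ = {BCD}.
The closure contains neither all of U1 = {BCEF} nor all of U2 = {ABCDG}, so the common attributes are not a superkey of either fragment. The join is lossy.

No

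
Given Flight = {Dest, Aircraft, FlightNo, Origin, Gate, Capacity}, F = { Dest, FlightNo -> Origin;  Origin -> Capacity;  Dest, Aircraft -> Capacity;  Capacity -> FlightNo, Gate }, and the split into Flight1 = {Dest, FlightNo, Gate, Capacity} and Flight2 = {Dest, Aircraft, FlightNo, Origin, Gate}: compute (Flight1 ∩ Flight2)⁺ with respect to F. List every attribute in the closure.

Dest, FlightNo, Origin, Gate, Capacity

Flight1 ∩ Flight2 = {Dest, FlightNo, Gate}.
Dest, FlightNo → Origin applies, adding Origin
Origin → Capacity applies, adding Capacity
Closure: {Dest, FlightNo, Origin, Gate, Capacity}.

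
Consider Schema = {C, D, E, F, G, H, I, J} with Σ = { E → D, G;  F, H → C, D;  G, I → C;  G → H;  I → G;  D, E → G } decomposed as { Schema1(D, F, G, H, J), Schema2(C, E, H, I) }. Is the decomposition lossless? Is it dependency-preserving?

lossy and not dependency-preserving

Lossless test: (H)⁺ = {H}, which is a superkey of neither fragment — lossy.
Dependency preservation: the restricted closure of {E} across the fragments never reaches {D, G}, so E → D, G cannot be enforced without a join — not preserved.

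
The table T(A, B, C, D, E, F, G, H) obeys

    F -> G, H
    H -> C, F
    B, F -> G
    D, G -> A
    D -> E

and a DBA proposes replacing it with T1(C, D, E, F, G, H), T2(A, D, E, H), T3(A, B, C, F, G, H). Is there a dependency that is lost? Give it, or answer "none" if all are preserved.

D, G -> A

Check D, G → A: no single fragment contains all of {A, D, G}, and the restricted closure of {D, G} across the fragments never reaches {A}.
F → G, H is preserved.
H → C, F is preserved.
B, F → G is preserved.
D → E is preserved.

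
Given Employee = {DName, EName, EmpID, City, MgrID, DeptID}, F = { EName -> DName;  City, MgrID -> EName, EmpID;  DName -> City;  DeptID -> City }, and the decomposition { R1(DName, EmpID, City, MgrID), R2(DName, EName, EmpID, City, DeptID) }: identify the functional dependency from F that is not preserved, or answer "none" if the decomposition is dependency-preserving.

Check City, MgrID → EName, EmpID: no single fragment contains all of {EName, EmpID, City, MgrID}, and the restricted closure of {City, MgrID} across the fragments never reaches {EName, EmpID}.
EName → DName is preserved.
DName → City is preserved.
DeptID → City is preserved.

City, MgrID -> EName, EmpID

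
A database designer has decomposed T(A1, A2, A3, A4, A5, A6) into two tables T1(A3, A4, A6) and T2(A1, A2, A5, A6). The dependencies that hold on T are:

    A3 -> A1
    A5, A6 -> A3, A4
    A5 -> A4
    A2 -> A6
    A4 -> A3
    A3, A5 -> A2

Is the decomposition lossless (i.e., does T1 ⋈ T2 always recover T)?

No

Common attributes: T1 ∩ T2 = {A6}.
No dependency enlarges {A6}, so (A6)⁺ = {A6}.
The closure contains neither all of T1 = {A3, A4, A6} nor all of T2 = {A1, A2, A5, A6}, so the common attributes are not a superkey of either fragment. The join is lossy.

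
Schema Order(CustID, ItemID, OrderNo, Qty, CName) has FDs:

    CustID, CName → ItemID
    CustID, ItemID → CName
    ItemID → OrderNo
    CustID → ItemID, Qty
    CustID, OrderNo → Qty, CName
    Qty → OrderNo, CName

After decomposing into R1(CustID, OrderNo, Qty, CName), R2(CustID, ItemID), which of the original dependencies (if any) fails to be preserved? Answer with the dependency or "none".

ItemID → OrderNo

Check ItemID → OrderNo: no single fragment contains all of {ItemID, OrderNo}, and the restricted closure of {ItemID} across the fragments never reaches {OrderNo}.
CustID, CName → ItemID is preserved.
CustID, ItemID → CName is preserved.
CustID → ItemID, Qty is preserved.
CustID, OrderNo → Qty, CName is preserved.
Qty → OrderNo, CName is preserved.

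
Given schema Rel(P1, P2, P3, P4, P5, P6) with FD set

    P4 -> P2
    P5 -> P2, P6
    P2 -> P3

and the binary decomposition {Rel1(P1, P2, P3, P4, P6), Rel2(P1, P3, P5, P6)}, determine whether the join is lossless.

No

Common attributes: Rel1 ∩ Rel2 = {P1, P3, P6}.
No dependency enlarges {P1, P3, P6}, so (P1, P3, P6)⁺ = {P1, P3, P6}.
The closure contains neither all of Rel1 = {P1, P2, P3, P4, P6} nor all of Rel2 = {P1, P3, P5, P6}, so the common attributes are not a superkey of either fragment. The join is lossy.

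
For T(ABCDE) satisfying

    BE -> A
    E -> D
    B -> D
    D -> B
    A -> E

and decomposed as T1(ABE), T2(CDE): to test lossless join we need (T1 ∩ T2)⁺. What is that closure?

ABDE

T1 ∩ T2 = {E}.
E → D applies, adding D
D → B applies, adding B
BE → A applies, adding A
Closure: {ABDE}.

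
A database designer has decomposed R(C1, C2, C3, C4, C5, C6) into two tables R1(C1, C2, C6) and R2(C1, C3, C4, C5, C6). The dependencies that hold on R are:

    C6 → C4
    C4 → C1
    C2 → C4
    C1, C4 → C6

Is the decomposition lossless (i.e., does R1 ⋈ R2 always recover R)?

Common attributes: R1 ∩ R2 = {C1, C6}.
Closure of {C1, C6}: C6 → C4 applies, adding C4. So (C1, C6)⁺ = {C1, C4, C6}.
The closure contains neither all of R1 = {C1, C2, C6} nor all of R2 = {C1, C3, C4, C5, C6}, so the common attributes are not a superkey of either fragment. The join is lossy.

No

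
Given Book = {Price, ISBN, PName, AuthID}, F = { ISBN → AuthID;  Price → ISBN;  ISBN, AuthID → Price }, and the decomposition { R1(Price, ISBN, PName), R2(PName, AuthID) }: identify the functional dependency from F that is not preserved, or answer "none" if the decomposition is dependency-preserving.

ISBN → AuthID

Check ISBN → AuthID: no single fragment contains all of {ISBN, AuthID}, and the restricted closure of {ISBN} across the fragments never reaches {AuthID}.
Price → ISBN is preserved.
ISBN, AuthID → Price is preserved.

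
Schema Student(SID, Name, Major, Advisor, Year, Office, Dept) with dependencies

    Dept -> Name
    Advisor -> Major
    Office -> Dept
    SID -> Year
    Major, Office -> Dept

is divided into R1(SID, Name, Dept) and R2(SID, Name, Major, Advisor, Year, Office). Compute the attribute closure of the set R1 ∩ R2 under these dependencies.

R1 ∩ R2 = {SID, Name}.
SID → Year applies, adding Year
Closure: {SID, Name, Year}.

SID, Name, Year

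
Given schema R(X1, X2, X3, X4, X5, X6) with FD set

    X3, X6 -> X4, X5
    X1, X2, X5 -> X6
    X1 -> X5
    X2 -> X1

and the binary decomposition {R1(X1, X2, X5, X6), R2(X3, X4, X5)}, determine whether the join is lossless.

No

Common attributes: R1 ∩ R2 = {X5}.
No dependency enlarges {X5}, so (X5)⁺ = {X5}.
The closure contains neither all of R1 = {X1, X2, X5, X6} nor all of R2 = {X3, X4, X5}, so the common attributes are not a superkey of either fragment. The join is lossy.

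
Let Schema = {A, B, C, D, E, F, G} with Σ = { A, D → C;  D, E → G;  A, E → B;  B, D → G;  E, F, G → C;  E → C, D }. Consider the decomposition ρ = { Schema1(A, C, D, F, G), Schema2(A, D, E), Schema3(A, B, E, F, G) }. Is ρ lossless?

Chase test. Columns are A, B, C, D, E, F, G; row i has aⱼ where attribute j ∈ Schemai, else bᵢⱼ.
Initial tableau (one row per fragment):
  row 1: a1 b12 a3 a4 b15 a6 a7
  row 2: a1 b22 b23 a4 a5 b26 b27
  row 3: a1 a2 b33 b34 a5 a6 a7
Rows 1 and 2 agree on A, D; apply A, D→C and equate their C entries.
Rows 2 and 3 agree on A, E; apply A, E→B and equate their B entries.
Rows 2 and 3 agree on E; apply E→C, D and equate their C, D entries.
Rows 2 and 3 agree on D, E; apply D, E→G and equate their G entries.
Row 3 is now all distinguished symbols — the join is lossless.

Yes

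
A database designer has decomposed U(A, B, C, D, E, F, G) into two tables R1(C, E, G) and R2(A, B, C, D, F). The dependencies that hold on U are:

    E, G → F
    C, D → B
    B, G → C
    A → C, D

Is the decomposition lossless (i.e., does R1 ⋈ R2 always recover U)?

No

Common attributes: R1 ∩ R2 = {C}.
No dependency enlarges {C}, so (C)⁺ = {C}.
The closure contains neither all of R1 = {C, E, G} nor all of R2 = {A, B, C, D, F}, so the common attributes are not a superkey of either fragment. The join is lossy.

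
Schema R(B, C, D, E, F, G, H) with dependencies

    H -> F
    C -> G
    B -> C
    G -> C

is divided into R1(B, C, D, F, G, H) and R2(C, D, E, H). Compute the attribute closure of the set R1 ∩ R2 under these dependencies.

R1 ∩ R2 = {C, D, H}.
H → F applies, adding F
C → G applies, adding G
Closure: {C, D, F, G, H}.

C, D, F, G, H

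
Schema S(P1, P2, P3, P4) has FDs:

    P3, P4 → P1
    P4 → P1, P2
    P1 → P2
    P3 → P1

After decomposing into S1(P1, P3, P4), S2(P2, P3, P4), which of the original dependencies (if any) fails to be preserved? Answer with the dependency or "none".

Check P1 → P2: no single fragment contains all of {P1, P2}, and the restricted closure of {P1} across the fragments never reaches {P2}.
P3, P4 → P1 is preserved.
P4 → P1, P2 is preserved.
P3 → P1 is preserved.

P1 → P2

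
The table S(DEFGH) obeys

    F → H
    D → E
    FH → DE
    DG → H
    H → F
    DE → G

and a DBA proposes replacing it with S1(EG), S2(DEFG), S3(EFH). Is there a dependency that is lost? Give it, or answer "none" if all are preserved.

F → H lies within S3.
D → E lies within S2.
FH → DE: restricted closure across fragments reaches DE.
DG → H: restricted closure across fragments reaches H.
H → F lies within S3.
DE → G lies within S2.
Every dependency is enforceable on the fragments, so the decomposition is dependency-preserving.

none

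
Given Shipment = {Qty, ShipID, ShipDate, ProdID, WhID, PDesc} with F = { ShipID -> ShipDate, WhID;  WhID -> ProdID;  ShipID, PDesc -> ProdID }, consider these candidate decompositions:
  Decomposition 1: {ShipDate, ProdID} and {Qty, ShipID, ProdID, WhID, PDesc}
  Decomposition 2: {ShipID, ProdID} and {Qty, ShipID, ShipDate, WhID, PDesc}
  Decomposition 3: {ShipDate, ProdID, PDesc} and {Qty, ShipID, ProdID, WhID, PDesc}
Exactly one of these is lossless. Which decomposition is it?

Decomposition 1: common = {ProdID}, closure = {ProdID} → lossy.
Decomposition 2: common = {ShipID}, closure = {ShipID, ShipDate, ProdID, WhID} → lossless.
Decomposition 3: common = {ProdID, PDesc}, closure = {ProdID, PDesc} → lossy.

Decomposition 2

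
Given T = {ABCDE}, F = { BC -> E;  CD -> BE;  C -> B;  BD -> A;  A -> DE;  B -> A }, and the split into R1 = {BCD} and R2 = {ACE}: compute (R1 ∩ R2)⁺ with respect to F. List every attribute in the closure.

ABCDE

R1 ∩ R2 = {C}.
C → B applies, adding B
B → A applies, adding A
BC → E applies, adding E
A → DE applies, adding D
Closure: {ABCDE}.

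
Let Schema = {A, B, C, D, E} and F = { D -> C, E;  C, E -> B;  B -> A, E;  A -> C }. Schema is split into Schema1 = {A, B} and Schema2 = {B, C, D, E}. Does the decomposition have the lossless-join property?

Yes

Common attributes: Schema1 ∩ Schema2 = {B}.
Closure of {B}: B → A, E applies, adding A, E; A → C applies, adding C. So (B)⁺ = {A, B, C, E}.
This closure contains every attribute of Schema1, so Schema1 ∩ Schema2 → Schema1. The join is lossless.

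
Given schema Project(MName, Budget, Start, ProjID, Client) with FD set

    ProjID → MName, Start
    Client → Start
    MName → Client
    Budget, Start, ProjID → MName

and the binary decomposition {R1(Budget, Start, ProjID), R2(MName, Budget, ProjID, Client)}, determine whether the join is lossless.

Yes

Common attributes: R1 ∩ R2 = {Budget, ProjID}.
Closure of {Budget, ProjID}: ProjID → MName, Start applies, adding MName, Start; MName → Client applies, adding Client. So (Budget, ProjID)⁺ = {MName, Budget, Start, ProjID, Client}.
This closure contains every attribute of R1, so R1 ∩ R2 → R1. The join is lossless.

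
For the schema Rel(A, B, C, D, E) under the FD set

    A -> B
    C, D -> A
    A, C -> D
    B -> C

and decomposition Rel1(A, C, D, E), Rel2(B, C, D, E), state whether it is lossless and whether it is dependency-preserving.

lossless and dependency-preserving

Lossless test: (C, D, E)⁺ = {A, B, C, D, E}, which contains all of one fragment — lossless.
Dependency preservation: A → B is not contained in any single fragment, but the restricted closure of its left-hand side across the fragments still reaches the right-hand side; the remaining FDs each lie inside some fragment. All dependencies are preserved.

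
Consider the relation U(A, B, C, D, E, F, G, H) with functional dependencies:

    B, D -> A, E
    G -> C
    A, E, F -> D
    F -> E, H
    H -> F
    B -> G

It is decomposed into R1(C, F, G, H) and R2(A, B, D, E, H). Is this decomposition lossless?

Common attributes: R1 ∩ R2 = {H}.
Closure of {H}: H → F applies, adding F; F → E, H applies, adding E. So (H)⁺ = {E, F, H}.
The closure contains neither all of R1 = {C, F, G, H} nor all of R2 = {A, B, D, E, H}, so the common attributes are not a superkey of either fragment. The join is lossy.

No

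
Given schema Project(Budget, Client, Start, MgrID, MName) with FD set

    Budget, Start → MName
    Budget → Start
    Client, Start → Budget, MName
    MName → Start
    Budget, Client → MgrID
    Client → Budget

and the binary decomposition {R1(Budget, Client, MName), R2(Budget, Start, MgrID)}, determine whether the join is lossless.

Common attributes: R1 ∩ R2 = {Budget}.
Closure of {Budget}: Budget → Start applies, adding Start; Budget, Start → MName applies, adding MName. So (Budget)⁺ = {Budget, Start, MName}.
The closure contains neither all of R1 = {Budget, Client, MName} nor all of R2 = {Budget, Start, MgrID}, so the common attributes are not a superkey of either fragment. The join is lossy.

No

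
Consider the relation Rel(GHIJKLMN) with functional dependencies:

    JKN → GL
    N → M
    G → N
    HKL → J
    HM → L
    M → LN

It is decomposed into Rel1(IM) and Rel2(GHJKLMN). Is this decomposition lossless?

Common attributes: Rel1 ∩ Rel2 = {M}.
Closure of {M}: M → LN applies, adding LN. So (M)⁺ = {LMN}.
The closure contains neither all of Rel1 = {IM} nor all of Rel2 = {GHJKLMN}, so the common attributes are not a superkey of either fragment. The join is lossy.

No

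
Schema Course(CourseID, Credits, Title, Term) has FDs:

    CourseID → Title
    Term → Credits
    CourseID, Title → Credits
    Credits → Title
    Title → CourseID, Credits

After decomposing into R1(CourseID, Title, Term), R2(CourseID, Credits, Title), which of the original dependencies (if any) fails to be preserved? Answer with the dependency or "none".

none

CourseID → Title lies within R1.
Term → Credits: restricted closure across fragments reaches Credits.
CourseID, Title → Credits lies within R2.
Credits → Title lies within R2.
Title → CourseID, Credits lies within R2.
Every dependency is enforceable on the fragments, so the decomposition is dependency-preserving.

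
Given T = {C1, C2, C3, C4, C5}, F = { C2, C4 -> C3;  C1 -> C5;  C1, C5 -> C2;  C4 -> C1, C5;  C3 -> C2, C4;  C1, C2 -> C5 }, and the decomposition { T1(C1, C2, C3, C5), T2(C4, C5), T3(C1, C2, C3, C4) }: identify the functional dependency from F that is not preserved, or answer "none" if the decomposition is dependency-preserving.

C2, C4 → C3 lies within T3.
C1 → C5 lies within T1.
C1, C5 → C2 lies within T1.
C4 → C1, C5: restricted closure across fragments reaches C1, C5.
C3 → C2, C4 lies within T3.
C1, C2 → C5 lies within T1.
Every dependency is enforceable on the fragments, so the decomposition is dependency-preserving.

none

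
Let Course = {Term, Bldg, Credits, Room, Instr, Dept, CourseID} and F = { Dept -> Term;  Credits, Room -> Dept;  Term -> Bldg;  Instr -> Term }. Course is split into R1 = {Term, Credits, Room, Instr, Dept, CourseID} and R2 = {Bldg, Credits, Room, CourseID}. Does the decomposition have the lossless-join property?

Yes

Common attributes: R1 ∩ R2 = {Credits, Room, CourseID}.
Closure of {Credits, Room, CourseID}: Credits, Room → Dept applies, adding Dept; Dept → Term applies, adding Term; Term → Bldg applies, adding Bldg. So (Credits, Room, CourseID)⁺ = {Term, Bldg, Credits, Room, Dept, CourseID}.
This closure contains every attribute of R2, so R1 ∩ R2 → R2. The join is lossless.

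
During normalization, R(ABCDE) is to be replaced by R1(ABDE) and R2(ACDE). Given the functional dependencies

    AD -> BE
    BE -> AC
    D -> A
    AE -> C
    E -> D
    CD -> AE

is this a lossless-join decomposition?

Yes

Common attributes: R1 ∩ R2 = {ADE}.
Closure of {ADE}: AD → BE applies, adding B; BE → AC applies, adding C. So (ADE)⁺ = {ABCDE}.
This closure contains every attribute of R1, so R1 ∩ R2 → R1. The join is lossless.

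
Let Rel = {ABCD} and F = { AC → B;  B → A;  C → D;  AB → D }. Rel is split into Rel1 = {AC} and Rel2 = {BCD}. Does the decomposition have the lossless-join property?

No

Common attributes: Rel1 ∩ Rel2 = {C}.
Closure of {C}: C → D applies, adding D. So (C)⁺ = {CD}.
The closure contains neither all of Rel1 = {AC} nor all of Rel2 = {BCD}, so the common attributes are not a superkey of either fragment. The join is lossy.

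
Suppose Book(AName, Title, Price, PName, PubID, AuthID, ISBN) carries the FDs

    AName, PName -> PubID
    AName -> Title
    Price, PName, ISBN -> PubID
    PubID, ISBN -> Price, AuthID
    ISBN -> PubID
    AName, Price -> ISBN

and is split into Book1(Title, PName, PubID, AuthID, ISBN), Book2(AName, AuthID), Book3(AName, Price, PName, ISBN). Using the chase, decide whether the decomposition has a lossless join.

Chase test. Columns are AName, Title, Price, PName, PubID, AuthID, ISBN; row i has aⱼ where attribute j ∈ Booki, else bᵢⱼ.
Initial tableau (one row per fragment):
  row 1: b11 a2 b13 a4 a5 a6 a7
  row 2: a1 b22 b23 b24 b25 a6 b27
  row 3: a1 b32 a3 a4 b35 b36 a7
Rows 2 and 3 agree on AName; apply AName→Title and equate their Title entries.
Rows 1 and 3 agree on ISBN; apply ISBN→PubID and equate their PubID entries.
Rows 1 and 3 agree on PubID, ISBN; apply PubID, ISBN→Price, AuthID and equate their Price, AuthID entries.
No row becomes fully distinguished — the join is lossy.

No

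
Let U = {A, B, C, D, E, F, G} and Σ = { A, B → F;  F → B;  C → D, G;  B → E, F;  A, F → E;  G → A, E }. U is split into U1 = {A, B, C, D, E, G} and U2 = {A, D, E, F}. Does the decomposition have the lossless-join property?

No

Common attributes: U1 ∩ U2 = {A, D, E}.
No dependency enlarges {A, D, E}, so (A, D, E)⁺ = {A, D, E}.
The closure contains neither all of U1 = {A, B, C, D, E, G} nor all of U2 = {A, D, E, F}, so the common attributes are not a superkey of either fragment. The join is lossy.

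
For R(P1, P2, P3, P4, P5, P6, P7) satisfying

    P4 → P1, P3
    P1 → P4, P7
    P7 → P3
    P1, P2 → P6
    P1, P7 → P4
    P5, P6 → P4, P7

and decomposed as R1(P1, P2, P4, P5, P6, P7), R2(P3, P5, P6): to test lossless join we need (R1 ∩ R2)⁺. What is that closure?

P1, P3, P4, P5, P6, P7

R1 ∩ R2 = {P5, P6}.
P5, P6 → P4, P7 applies, adding P4, P7
P4 → P1, P3 applies, adding P1, P3
Closure: {P1, P3, P4, P5, P6, P7}.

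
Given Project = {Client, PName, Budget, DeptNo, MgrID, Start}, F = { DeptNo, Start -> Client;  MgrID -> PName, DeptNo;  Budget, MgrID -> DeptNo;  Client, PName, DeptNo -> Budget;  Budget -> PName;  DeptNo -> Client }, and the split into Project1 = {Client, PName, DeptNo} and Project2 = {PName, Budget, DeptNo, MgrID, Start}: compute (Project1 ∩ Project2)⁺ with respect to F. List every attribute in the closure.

Client, PName, Budget, DeptNo

Project1 ∩ Project2 = {PName, DeptNo}.
DeptNo → Client applies, adding Client
Client, PName, DeptNo → Budget applies, adding Budget
Closure: {Client, PName, Budget, DeptNo}.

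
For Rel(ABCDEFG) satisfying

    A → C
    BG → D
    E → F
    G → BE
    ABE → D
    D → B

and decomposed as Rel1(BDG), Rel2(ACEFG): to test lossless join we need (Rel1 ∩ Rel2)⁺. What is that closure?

Rel1 ∩ Rel2 = {G}.
G → BE applies, adding BE
BG → D applies, adding D
E → F applies, adding F
Closure: {BDEFG}.

BDEFG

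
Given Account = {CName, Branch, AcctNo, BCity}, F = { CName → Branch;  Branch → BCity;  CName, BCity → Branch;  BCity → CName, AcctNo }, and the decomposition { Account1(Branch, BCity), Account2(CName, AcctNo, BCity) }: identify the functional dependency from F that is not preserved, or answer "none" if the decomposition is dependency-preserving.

CName → Branch: restricted closure across fragments reaches Branch.
Branch → BCity lies within Account1.
CName, BCity → Branch: restricted closure across fragments reaches Branch.
BCity → CName, AcctNo lies within Account2.
Every dependency is enforceable on the fragments, so the decomposition is dependency-preserving.

none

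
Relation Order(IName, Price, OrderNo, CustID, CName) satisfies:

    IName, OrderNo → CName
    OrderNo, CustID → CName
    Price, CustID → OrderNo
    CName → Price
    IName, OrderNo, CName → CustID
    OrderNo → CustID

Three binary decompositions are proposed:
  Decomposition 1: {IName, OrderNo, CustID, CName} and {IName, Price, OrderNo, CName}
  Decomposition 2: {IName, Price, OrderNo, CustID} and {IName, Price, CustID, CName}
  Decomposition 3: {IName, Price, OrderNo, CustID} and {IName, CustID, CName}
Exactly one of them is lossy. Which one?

Decomposition 1: common = {IName, OrderNo, CName}, closure = {IName, Price, OrderNo, CustID, CName} → lossless.
Decomposition 2: common = {IName, Price, CustID}, closure = {IName, Price, OrderNo, CustID, CName} → lossless.
Decomposition 3: common = {IName, CustID}, closure = {IName, CustID} → lossy.

Decomposition 3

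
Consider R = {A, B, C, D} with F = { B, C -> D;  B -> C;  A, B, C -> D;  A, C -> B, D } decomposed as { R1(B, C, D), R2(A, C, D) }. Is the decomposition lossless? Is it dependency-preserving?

lossy and not dependency-preserving

Lossless test: (C, D)⁺ = {C, D}, which is a superkey of neither fragment — lossy.
Dependency preservation: the restricted closure of {A, C} across the fragments never reaches {B, D}, so A, C → B, D cannot be enforced without a join — not preserved.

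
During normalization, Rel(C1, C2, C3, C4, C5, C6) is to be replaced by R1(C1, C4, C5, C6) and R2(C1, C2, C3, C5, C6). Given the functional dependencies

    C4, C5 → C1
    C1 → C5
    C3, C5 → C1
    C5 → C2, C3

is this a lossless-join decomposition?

Common attributes: R1 ∩ R2 = {C1, C5, C6}.
Closure of {C1, C5, C6}: C5 → C2, C3 applies, adding C2, C3. So (C1, C5, C6)⁺ = {C1, C2, C3, C5, C6}.
This closure contains every attribute of R2, so R1 ∩ R2 → R2. The join is lossless.

Yes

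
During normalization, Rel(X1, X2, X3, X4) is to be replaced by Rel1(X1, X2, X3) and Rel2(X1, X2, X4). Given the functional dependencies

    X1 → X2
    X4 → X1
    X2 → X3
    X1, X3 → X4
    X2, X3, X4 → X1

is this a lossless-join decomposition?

Yes

Common attributes: Rel1 ∩ Rel2 = {X1, X2}.
Closure of {X1, X2}: X2 → X3 applies, adding X3; X1, X3 → X4 applies, adding X4. So (X1, X2)⁺ = {X1, X2, X3, X4}.
This closure contains every attribute of Rel1, so Rel1 ∩ Rel2 → Rel1. The join is lossless.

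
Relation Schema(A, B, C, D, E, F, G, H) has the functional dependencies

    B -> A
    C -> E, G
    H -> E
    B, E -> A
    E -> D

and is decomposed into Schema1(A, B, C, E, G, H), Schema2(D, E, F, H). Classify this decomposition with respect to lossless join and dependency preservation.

lossy but dependency-preserving

Lossless test: (E, H)⁺ = {D, E, H}, which is a superkey of neither fragment — lossy.
Dependency preservation: every FD's attributes lie within a single fragment, so each can be enforced locally — preserved.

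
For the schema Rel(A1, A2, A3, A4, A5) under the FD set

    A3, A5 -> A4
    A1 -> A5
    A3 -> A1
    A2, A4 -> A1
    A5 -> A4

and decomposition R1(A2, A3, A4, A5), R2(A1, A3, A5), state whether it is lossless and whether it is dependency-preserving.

lossless but not dependency-preserving

Lossless test: (A3, A5)⁺ = {A1, A3, A4, A5}, which contains all of one fragment — lossless.
Dependency preservation: the restricted closure of {A2, A4} across the fragments never reaches {A1}, so A2, A4 → A1 cannot be enforced without a join — not preserved.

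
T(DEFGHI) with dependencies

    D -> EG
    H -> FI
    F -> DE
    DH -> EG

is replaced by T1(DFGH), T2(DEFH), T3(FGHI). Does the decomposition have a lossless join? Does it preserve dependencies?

Lossless test (chase): Rows 1 and 2 agree on D; apply D→EG and equate their EG entries. Rows 1 and 2 agree on H; apply H→FI and equate their FI entries. Rows 1 and 3 agree on H; apply H→FI and equate their FI entries. Rows 1 and 3 agree on F; apply F→DE and equate their DE entries. Row 1 is now all distinguished symbols — the join is lossless.
Dependency preservation: D → EG; DH → EG are not contained in any single fragment, but the restricted closure of each left-hand side across the fragments still reaches the right-hand side; the remaining FDs each lie inside some fragment. All dependencies are preserved.

lossless and dependency-preserving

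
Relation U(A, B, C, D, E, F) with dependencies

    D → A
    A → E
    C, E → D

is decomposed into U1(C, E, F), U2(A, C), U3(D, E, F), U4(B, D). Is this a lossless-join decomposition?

No

Chase test. Columns are A, B, C, D, E, F; row i has aⱼ where attribute j ∈ Ui, else bᵢⱼ.
Initial tableau (one row per fragment):
  row 1: b11 b12 a3 b14 a5 a6
  row 2: a1 b22 a3 b24 b25 b26
  row 3: b31 b32 b33 a4 a5 a6
  row 4: b41 a2 b43 a4 b45 b46
Rows 3 and 4 agree on D; apply D→A and equate their A entries.
Rows 3 and 4 agree on A; apply A→E and equate their E entries.
No row becomes fully distinguished — the join is lossy.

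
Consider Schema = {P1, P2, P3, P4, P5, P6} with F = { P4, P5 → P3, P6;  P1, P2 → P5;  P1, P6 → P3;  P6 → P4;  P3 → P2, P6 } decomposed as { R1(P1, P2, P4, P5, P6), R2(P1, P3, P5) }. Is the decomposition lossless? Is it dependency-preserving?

lossy and not dependency-preserving

Lossless test: (P1, P5)⁺ = {P1, P5}, which is a superkey of neither fragment — lossy.
Dependency preservation: the restricted closure of {P4, P5} across the fragments never reaches {P3, P6}, so P4, P5 → P3, P6 cannot be enforced without a join — not preserved.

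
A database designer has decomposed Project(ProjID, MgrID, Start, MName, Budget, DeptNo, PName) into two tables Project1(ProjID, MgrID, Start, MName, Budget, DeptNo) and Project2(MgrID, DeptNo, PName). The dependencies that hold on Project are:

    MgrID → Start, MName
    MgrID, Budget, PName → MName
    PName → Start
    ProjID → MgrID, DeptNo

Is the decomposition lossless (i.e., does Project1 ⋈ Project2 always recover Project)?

No

Common attributes: Project1 ∩ Project2 = {MgrID, DeptNo}.
Closure of {MgrID, DeptNo}: MgrID → Start, MName applies, adding Start, MName. So (MgrID, DeptNo)⁺ = {MgrID, Start, MName, DeptNo}.
The closure contains neither all of Project1 = {ProjID, MgrID, Start, MName, Budget, DeptNo} nor all of Project2 = {MgrID, DeptNo, PName}, so the common attributes are not a superkey of either fragment. The join is lossy.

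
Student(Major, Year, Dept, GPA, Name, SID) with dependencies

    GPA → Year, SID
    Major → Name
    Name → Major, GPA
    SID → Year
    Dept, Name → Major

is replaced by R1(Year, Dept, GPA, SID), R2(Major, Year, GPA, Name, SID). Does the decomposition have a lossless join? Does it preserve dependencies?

lossy but dependency-preserving

Lossless test: (Year, GPA, SID)⁺ = {Year, GPA, SID}, which is a superkey of neither fragment — lossy.
Dependency preservation: Dept, Name → Major is not contained in any single fragment, but the restricted closure of its left-hand side across the fragments still reaches the right-hand side; the remaining FDs each lie inside some fragment. All dependencies are preserved.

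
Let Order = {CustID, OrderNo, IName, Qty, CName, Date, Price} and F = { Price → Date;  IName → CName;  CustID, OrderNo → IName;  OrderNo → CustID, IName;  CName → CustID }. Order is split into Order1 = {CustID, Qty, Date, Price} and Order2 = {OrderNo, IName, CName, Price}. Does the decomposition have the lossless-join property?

No

Common attributes: Order1 ∩ Order2 = {Price}.
Closure of {Price}: Price → Date applies, adding Date. So (Price)⁺ = {Date, Price}.
The closure contains neither all of Order1 = {CustID, Qty, Date, Price} nor all of Order2 = {OrderNo, IName, CName, Price}, so the common attributes are not a superkey of either fragment. The join is lossy.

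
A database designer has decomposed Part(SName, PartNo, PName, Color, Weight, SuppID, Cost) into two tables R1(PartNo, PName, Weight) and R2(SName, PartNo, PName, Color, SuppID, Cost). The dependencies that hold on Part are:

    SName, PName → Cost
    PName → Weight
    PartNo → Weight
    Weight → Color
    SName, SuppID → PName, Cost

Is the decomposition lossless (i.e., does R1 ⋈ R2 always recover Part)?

Common attributes: R1 ∩ R2 = {PartNo, PName}.
Closure of {PartNo, PName}: PName → Weight applies, adding Weight; Weight → Color applies, adding Color. So (PartNo, PName)⁺ = {PartNo, PName, Color, Weight}.
This closure contains every attribute of R1, so R1 ∩ R2 → R1. The join is lossless.

Yes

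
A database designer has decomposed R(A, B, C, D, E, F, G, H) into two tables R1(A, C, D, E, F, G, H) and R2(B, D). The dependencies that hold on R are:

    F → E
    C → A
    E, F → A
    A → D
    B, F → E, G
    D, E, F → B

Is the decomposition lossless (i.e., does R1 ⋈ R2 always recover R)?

Common attributes: R1 ∩ R2 = {D}.
No dependency enlarges {D}, so (D)⁺ = {D}.
The closure contains neither all of R1 = {A, C, D, E, F, G, H} nor all of R2 = {B, D}, so the common attributes are not a superkey of either fragment. The join is lossy.

No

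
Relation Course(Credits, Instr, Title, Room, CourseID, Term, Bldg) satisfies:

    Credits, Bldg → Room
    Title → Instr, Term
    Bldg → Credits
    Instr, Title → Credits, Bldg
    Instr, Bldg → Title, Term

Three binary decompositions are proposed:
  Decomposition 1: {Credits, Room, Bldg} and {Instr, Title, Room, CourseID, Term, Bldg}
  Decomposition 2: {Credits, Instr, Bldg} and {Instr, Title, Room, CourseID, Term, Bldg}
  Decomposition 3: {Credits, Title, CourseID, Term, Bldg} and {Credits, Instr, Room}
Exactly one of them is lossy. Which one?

Decomposition 3

Decomposition 1: common = {Room, Bldg}, closure = {Credits, Room, Bldg} → lossless.
Decomposition 2: common = {Instr, Bldg}, closure = {Credits, Instr, Title, Room, Term, Bldg} → lossless.
Decomposition 3: common = {Credits}, closure = {Credits} → lossy.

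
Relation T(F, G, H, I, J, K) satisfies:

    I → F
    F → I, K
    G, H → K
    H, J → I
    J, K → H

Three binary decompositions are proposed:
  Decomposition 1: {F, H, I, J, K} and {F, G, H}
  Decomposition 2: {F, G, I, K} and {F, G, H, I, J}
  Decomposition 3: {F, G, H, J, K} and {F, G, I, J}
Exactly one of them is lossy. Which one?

Decomposition 1

Decomposition 1: common = {F, H}, closure = {F, H, I, K} → lossy.
Decomposition 2: common = {F, G, I}, closure = {F, G, I, K} → lossless.
Decomposition 3: common = {F, G, J}, closure = {F, G, H, I, J, K} → lossless.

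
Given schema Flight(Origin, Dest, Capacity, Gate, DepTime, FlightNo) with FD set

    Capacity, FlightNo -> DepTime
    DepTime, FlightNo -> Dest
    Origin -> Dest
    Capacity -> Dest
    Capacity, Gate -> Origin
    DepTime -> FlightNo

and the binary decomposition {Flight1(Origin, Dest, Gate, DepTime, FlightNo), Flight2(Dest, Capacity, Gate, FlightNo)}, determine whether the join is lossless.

No

Common attributes: Flight1 ∩ Flight2 = {Dest, Gate, FlightNo}.
No dependency enlarges {Dest, Gate, FlightNo}, so (Dest, Gate, FlightNo)⁺ = {Dest, Gate, FlightNo}.
The closure contains neither all of Flight1 = {Origin, Dest, Gate, DepTime, FlightNo} nor all of Flight2 = {Dest, Capacity, Gate, FlightNo}, so the common attributes are not a superkey of either fragment. The join is lossy.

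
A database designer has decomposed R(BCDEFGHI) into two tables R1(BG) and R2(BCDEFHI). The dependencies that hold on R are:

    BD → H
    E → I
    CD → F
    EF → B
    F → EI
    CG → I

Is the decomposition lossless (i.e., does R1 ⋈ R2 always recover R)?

No

Common attributes: R1 ∩ R2 = {B}.
No dependency enlarges {B}, so (B)⁺ = {B}.
The closure contains neither all of R1 = {BG} nor all of R2 = {BCDEFHI}, so the common attributes are not a superkey of either fragment. The join is lossy.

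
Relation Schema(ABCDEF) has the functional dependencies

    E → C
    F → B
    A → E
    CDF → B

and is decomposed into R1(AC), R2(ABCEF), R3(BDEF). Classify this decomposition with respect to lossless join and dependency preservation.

Lossless test (chase): Rows 2 and 3 agree on E; apply E→C and equate their C entries. Rows 1 and 2 agree on A; apply A→E and equate their E entries. No row becomes fully distinguished — the join is lossy.
Dependency preservation: CDF → B is not contained in any single fragment, but the restricted closure of its left-hand side across the fragments still reaches the right-hand side; the remaining FDs each lie inside some fragment. All dependencies are preserved.

lossy but dependency-preserving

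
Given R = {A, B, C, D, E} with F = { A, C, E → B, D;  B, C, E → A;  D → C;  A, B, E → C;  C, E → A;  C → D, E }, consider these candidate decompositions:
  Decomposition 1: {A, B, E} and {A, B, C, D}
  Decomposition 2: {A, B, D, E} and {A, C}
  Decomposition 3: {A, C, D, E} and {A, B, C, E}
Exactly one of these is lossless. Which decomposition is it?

Decomposition 1: common = {A, B}, closure = {A, B} → lossy.
Decomposition 2: common = {A}, closure = {A} → lossy.
Decomposition 3: common = {A, C, E}, closure = {A, B, C, D, E} → lossless.

Decomposition 3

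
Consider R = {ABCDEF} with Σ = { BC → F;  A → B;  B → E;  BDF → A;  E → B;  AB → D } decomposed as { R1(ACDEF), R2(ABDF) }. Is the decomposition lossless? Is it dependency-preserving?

lossless but not dependency-preserving

Lossless test: (ADF)⁺ = {ABDEF}, which contains all of one fragment — lossless.
Dependency preservation: the restricted closure of {BC} across the fragments never reaches {F}, so BC → F cannot be enforced without a join — not preserved.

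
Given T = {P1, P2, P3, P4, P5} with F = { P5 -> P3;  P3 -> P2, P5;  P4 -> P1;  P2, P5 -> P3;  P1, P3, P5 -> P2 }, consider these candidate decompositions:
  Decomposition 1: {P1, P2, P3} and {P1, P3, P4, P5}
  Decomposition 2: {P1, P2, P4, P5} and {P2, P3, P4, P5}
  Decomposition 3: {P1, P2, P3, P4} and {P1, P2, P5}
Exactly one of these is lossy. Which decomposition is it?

Decomposition 3

Decomposition 1: common = {P1, P3}, closure = {P1, P2, P3, P5} → lossless.
Decomposition 2: common = {P2, P4, P5}, closure = {P1, P2, P3, P4, P5} → lossless.
Decomposition 3: common = {P1, P2}, closure = {P1, P2} → lossy.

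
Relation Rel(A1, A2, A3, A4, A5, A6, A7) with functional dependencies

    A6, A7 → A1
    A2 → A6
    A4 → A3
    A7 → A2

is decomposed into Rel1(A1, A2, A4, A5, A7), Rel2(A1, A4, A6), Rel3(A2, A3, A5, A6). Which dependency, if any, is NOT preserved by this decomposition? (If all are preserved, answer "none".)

A4 → A3

Check A4 → A3: no single fragment contains all of {A3, A4}, and the restricted closure of {A4} across the fragments never reaches {A3}.
A6, A7 → A1 is preserved.
A2 → A6 is preserved.
A7 → A2 is preserved.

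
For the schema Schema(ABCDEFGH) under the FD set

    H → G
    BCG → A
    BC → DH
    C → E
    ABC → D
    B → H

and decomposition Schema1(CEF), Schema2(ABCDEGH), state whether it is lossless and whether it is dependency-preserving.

Lossless test: (CE)⁺ = {CE}, which is a superkey of neither fragment — lossy.
Dependency preservation: every FD's attributes lie within a single fragment, so each can be enforced locally — preserved.

lossy but dependency-preserving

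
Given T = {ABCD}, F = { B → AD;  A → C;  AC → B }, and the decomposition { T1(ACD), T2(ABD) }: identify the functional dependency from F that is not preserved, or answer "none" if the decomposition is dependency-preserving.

B → AD lies within T2.
A → C lies within T1.
AC → B: restricted closure across fragments reaches B.
Every dependency is enforceable on the fragments, so the decomposition is dependency-preserving.

none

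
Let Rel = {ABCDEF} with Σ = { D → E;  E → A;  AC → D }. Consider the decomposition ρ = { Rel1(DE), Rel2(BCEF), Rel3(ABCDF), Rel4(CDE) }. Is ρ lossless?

Yes

Chase test. Columns are ABCDEF; row i has aⱼ where attribute j ∈ Reli, else bᵢⱼ.
Initial tableau (one row per fragment):
  row 1: b11 b12 b13 a4 a5 b16
  row 2: b21 a2 a3 b24 a5 a6
  row 3: a1 a2 a3 a4 b35 a6
  row 4: b41 b42 a3 a4 a5 b46
Rows 1 and 3 agree on D; apply D→E and equate their E entries.
Rows 1 and 2 agree on E; apply E→A and equate their A entries.
Rows 1 and 3 agree on E; apply E→A and equate their A entries.
Rows 1 and 4 agree on E; apply E→A and equate their A entries.
Rows 2 and 3 agree on AC; apply AC→D and equate their D entries.
Row 2 is now all distinguished symbols — the join is lossless.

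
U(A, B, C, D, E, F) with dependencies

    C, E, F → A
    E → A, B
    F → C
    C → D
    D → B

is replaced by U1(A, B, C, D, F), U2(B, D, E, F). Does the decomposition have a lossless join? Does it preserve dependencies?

lossy and not dependency-preserving

Lossless test: (B, D, F)⁺ = {B, C, D, F}, which is a superkey of neither fragment — lossy.
Dependency preservation: the restricted closure of {C, E, F} across the fragments never reaches {A}, so C, E, F → A cannot be enforced without a join — not preserved.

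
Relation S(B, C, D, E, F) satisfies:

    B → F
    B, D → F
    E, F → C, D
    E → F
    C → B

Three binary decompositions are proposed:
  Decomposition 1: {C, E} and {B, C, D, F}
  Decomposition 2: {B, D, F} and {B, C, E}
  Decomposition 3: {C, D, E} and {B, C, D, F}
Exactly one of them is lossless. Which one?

Decomposition 3

Decomposition 1: common = {C}, closure = {B, C, F} → lossy.
Decomposition 2: common = {B}, closure = {B, F} → lossy.
Decomposition 3: common = {C, D}, closure = {B, C, D, F} → lossless.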